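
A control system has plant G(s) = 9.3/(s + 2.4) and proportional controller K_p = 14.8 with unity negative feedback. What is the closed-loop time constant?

Closed-loop transfer function: T(s) = K_p·G(s)/(1 + K_p·G(s)) = 137.6/(s + 2.4 + 137.6) = 137.6/(s + 140).
Time constant τ = 1/140 = 0.00714 s.

τ = 0.00714 s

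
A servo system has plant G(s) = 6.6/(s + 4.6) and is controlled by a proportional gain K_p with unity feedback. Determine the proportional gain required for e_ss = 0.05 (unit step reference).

K_p = 13.2

Steady-state error for a unit step on this type-0 loop is 1/(1 + K_p·G(0)).
G(0) = 1.435. Require 1/(1 + K_p·1.435) = 0.05, so 1 + 1.435·K_p = 20.
K_p = (20 − 1)/1.435 = 13.2.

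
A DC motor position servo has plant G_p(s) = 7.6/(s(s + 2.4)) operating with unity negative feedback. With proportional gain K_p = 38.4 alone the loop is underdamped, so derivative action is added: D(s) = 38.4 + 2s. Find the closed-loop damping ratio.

Forward path: (38.4 + 2s)·7.6/(s(s+2.4)). The closed-loop characteristic equation is s² + (2.4 + 7.6·2)s + 7.6·38.4 = 0.
That is s² + 17.6s + 291.8 = 0, so ω_n = 17.08 rad/s and ζ = 17.6/(2·17.08) = 0.5151.

ζ = 0.515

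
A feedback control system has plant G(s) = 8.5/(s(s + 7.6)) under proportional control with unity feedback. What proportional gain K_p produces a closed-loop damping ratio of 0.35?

Closed-loop characteristic equation: s² + 7.6s + K_p·8.5 = 0.
So ω_n = √(8.5K_p) and 2ζω_n = 7.6, giving ζ = 7.6/(2√(8.5K_p)).
Setting ζ = 0.35: √(8.5K_p) = 7.6/(2·0.35) = 10.86, so K_p = 117.9/8.5 = 13.9.

K_p = 13.9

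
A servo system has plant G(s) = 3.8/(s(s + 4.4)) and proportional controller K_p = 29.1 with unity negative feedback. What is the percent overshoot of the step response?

51.1%

The closed-loop denominator s² + 4.4s + 110.6 gives ω_n = √110.6 = 10.52 and ζ = 4.4/(2ω_n) = 0.2092.
%OS = 100·exp(−πζ/√(1−ζ²)) = 100·exp(−π·0.2092/√0.9562) = 51.1%.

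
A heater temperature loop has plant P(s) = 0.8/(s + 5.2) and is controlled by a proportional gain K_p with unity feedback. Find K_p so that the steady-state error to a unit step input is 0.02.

Steady-state error for a unit step on this type-0 loop is 1/(1 + K_p·P(0)).
P(0) = 0.1538. Require 1/(1 + K_p·0.1538) = 0.02, so 1 + 0.1538·K_p = 50.
K_p = (50 − 1)/0.1538 = 318.

K_p = 318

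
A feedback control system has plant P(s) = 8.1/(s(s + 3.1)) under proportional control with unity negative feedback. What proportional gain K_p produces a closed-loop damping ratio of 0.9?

K_p = 0.366

Closed-loop characteristic equation: s² + 3.1s + K_p·8.1 = 0.
So ω_n = √(8.1K_p) and 2ζω_n = 3.1, giving ζ = 3.1/(2√(8.1K_p)).
Setting ζ = 0.9: √(8.1K_p) = 3.1/(2·0.9) = 1.722, so K_p = 2.966/8.1 = 0.366.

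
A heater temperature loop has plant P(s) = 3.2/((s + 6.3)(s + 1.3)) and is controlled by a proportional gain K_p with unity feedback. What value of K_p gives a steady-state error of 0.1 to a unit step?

Steady-state error for a unit step on this type-0 loop is 1/(1 + K_p·P(0)).
P(0) = 0.3907. Require 1/(1 + K_p·0.3907) = 0.1, so 1 + 0.3907·K_p = 10.
K_p = (10 − 1)/0.3907 = 23.

K_p = 23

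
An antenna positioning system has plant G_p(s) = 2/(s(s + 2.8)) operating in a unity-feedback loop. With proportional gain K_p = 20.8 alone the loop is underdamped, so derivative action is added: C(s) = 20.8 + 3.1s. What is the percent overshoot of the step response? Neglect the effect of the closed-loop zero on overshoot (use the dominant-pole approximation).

Forward path: (20.8 + 3.1s)·2/(s(s+2.8)). The closed-loop characteristic equation is s² + (2.8 + 2·3.1)s + 2·20.8 = 0.
That is s² + 9s + 41.6 = 0, so ω_n = 6.45 rad/s and ζ = 9/(2·6.45) = 0.6977.
%OS = 100·exp(−πζ/√(1−ζ²)) = 4.69%.

4.69%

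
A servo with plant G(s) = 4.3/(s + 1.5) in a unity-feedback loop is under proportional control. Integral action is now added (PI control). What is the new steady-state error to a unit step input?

0

The integrator makes K_pos = lim_{s→0} C(s)G(s) infinite, so e_ss = 1/(1+K_pos) = 0.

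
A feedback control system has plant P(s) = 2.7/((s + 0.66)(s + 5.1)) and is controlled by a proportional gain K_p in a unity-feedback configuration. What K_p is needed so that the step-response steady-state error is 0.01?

Steady-state error for a unit step on this type-0 loop is 1/(1 + K_p·P(0)).
P(0) = 0.8021. Require 1/(1 + K_p·0.8021) = 0.01, so 1 + 0.8021·K_p = 100.
K_p = (100 − 1)/0.8021 = 123.

K_p = 123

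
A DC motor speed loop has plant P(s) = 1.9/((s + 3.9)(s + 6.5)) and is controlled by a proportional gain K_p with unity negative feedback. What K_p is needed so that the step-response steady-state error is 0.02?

For a type-0 loop with proportional control, e_ss = 1/(1 + K_p·P(0)).
P(0) = 0.07495. Require 1/(1 + K_p·0.07495) = 0.02, so 1 + 0.07495·K_p = 50.
K_p = (50 − 1)/0.07495 = 654.

K_p = 654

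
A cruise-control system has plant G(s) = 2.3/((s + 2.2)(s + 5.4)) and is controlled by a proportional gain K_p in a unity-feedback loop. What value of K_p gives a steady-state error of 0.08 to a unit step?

K_p = 59.4

Steady-state error for a unit step on this type-0 loop is 1/(1 + K_p·G(0)).
G(0) = 0.1936. Require 1/(1 + K_p·0.1936) = 0.08, so 1 + 0.1936·K_p = 12.5.
K_p = (12.5 − 1)/0.1936 = 59.4.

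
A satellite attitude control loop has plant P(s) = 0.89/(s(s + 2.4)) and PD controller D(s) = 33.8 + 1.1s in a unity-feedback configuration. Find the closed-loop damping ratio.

ζ = 0.308

Forward path: (33.8 + 1.1s)·0.89/(s(s+2.4)). The closed-loop characteristic equation is s² + (2.4 + 0.89·1.1)s + 0.89·33.8 = 0.
That is s² + 3.379s + 30.08 = 0, so ω_n = 5.485 rad/s and ζ = 3.379/(2·5.485) = 0.308.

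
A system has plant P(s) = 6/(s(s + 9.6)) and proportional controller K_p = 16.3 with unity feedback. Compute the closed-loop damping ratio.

The closed-loop denominator is s(s+9.6) + 16.3·6 = s² + 9.6s + 97.8.
Matching s² + 2ζω_n s + ω_n²: ω_n = √97.8 = 9.889 rad/s and 2ζω_n = 9.6, so ζ = 9.6/(2·9.889) = 0.485.

ζ = 0.485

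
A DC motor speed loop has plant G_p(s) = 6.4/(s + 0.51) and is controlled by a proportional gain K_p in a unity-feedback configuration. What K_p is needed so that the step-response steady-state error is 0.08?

K_p = 0.916

The loop is type 0, so e_ss(step) = 1/(1 + K_pos) with K_pos = K_p·G_p(0).
G_p(0) = 12.55. Require 1/(1 + K_p·12.55) = 0.08, so 1 + 12.55·K_p = 12.5.
K_p = (12.5 − 1)/12.55 = 0.916.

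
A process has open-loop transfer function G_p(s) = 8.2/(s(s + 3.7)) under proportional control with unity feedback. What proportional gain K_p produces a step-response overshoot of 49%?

K_p = 8.51

From %OS = 100·exp(−πζ/√(1−ζ²)) = 49%, ζ = −ln(0.49)/√(π²+ln²(0.49)) = 0.2214.
Characteristic equation s² + 3.7s + 8.2K_p = 0 gives ζ = 3.7/(2√(8.2K_p)).
Setting ζ = 0.2214: √(8.2K_p) = 3.7/(2·0.2214) = 8.355, so K_p = 69.8/8.2 = 8.51.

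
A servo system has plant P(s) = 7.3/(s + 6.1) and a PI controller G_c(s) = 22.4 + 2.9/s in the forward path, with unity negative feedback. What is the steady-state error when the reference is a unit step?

0

The open loop G_c(s)P(s) has a pole at the origin (type 1), so the static position error constant is infinite and e_ss = 1/(1+∞) = 0.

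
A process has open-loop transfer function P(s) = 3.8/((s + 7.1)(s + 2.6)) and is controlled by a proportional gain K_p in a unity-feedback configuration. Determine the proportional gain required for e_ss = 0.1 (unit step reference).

For a type-0 loop with proportional control, e_ss = 1/(1 + K_p·P(0)).
P(0) = 0.2059. Require 1/(1 + K_p·0.2059) = 0.1, so 1 + 0.2059·K_p = 10.
K_p = (10 − 1)/0.2059 = 43.7.

K_p = 43.7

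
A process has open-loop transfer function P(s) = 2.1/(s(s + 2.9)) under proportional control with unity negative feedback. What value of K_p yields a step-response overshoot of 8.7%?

From %OS = 100·exp(−πζ/√(1−ζ²)) = 8.7%, ζ = −ln(0.087)/√(π²+ln²(0.087)) = 0.6137.
Characteristic equation s² + 2.9s + 2.1K_p = 0 gives ζ = 2.9/(2√(2.1K_p)).
Setting ζ = 0.6137: √(2.1K_p) = 2.9/(2·0.6137) = 2.363, so K_p = 5.583/2.1 = 2.66.

K_p = 2.66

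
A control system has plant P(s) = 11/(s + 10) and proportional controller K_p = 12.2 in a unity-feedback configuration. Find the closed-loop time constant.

Closed-loop transfer function: T(s) = K_p·P(s)/(1 + K_p·P(s)) = 134.2/(s + 10 + 134.2) = 134.2/(s + 144.2).
Time constant τ = 1/144.2 = 0.00693 s.

τ = 0.00693 s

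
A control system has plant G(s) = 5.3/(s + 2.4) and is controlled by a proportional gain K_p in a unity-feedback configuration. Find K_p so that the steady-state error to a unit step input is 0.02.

For a type-0 loop with proportional control, e_ss = 1/(1 + K_p·G(0)).
G(0) = 2.208. Require 1/(1 + K_p·2.208) = 0.02, so 1 + 2.208·K_p = 50.
K_p = (50 − 1)/2.208 = 22.2.

K_p = 22.2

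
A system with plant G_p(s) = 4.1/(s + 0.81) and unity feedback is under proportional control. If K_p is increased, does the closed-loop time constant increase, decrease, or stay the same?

Closed-loop pole is at s = −(0.81+K_p·4.1); larger K_p moves it further left, so τ = 1/(0.81+K_p·4.1) decreases.

decrease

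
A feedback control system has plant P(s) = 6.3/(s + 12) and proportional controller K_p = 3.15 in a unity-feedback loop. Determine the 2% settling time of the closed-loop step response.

Closed-loop transfer function: T(s) = K_p·P(s)/(1 + K_p·P(s)) = 19.84/(s + 12 + 19.84) = 19.84/(s + 31.84).
Time constant τ = 1/31.84 = 0.0314 s, so the 2% settling time is about 4τ = 0.126 s.

T_s ≈ 0.126 s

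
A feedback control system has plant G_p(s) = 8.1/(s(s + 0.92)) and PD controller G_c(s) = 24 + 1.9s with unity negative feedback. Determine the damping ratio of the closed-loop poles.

ζ = 0.585

Forward path: (24 + 1.9s)·8.1/(s(s+0.92)). The closed-loop characteristic equation is s² + (0.92 + 8.1·1.9)s + 8.1·24 = 0.
That is s² + 16.31s + 194.4 = 0, so ω_n = 13.94 rad/s and ζ = 16.31/(2·13.94) = 0.5849.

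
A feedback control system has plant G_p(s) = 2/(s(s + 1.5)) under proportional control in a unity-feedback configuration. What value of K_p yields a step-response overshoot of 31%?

From %OS = 100·exp(−πζ/√(1−ζ²)) = 31%, ζ = −ln(0.31)/√(π²+ln²(0.31)) = 0.3493.
Characteristic equation s² + 1.5s + 2K_p = 0 gives ζ = 1.5/(2√(2K_p)).
Setting ζ = 0.3493: √(2K_p) = 1.5/(2·0.3493) = 2.147, so K_p = 4.61/2 = 2.3.

K_p = 2.3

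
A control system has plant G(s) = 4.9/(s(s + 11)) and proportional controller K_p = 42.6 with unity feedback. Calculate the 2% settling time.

T_s ≈ 0.727 s

From 1 + K_pG(s) = 0: s² + 11s + 208.7 = 0 ⇒ ω_n = 14.45, ζ = 0.3807.
2% settling time T_s ≈ 4/(ζω_n) = 4/5.5 = 0.727 s.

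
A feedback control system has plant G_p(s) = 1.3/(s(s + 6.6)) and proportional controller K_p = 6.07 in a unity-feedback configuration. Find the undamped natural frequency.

1 + K_p·G_p(s) = 0 gives s² + 6.6s + 7.891 = 0.
So ω_n² = 7.891 ⇒ ω_n = 2.809 rad/s, and ζ = 6.6/(2ω_n) = 1.17.

ω_n = 2.81 rad/s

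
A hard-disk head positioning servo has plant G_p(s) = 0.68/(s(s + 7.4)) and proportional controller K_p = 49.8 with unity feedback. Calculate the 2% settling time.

From 1 + K_pG_p(s) = 0: s² + 7.4s + 33.86 = 0 ⇒ ω_n = 5.819, ζ = 0.6358.
2% settling time T_s ≈ 4/(ζω_n) = 4/3.7 = 1.08 s.

T_s ≈ 1.08 s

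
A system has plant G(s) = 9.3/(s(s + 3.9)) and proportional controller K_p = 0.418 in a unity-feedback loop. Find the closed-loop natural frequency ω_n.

ω_n = 1.97 rad/s

The closed-loop denominator is s(s+3.9) + 0.418·9.3 = s² + 3.9s + 3.887.
So ω_n² = 3.887 ⇒ ω_n = 1.972 rad/s, and ζ = 3.9/(2ω_n) = 0.989.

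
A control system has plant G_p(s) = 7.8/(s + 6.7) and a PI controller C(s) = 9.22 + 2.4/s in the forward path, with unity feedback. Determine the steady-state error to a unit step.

The open loop C(s)G_p(s) has a pole at the origin (type 1), so the static position error constant is infinite and e_ss = 1/(1+∞) = 0.

0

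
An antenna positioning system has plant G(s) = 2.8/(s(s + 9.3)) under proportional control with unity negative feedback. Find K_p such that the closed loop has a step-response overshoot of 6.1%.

K_p = 17.5

From %OS = 100·exp(−πζ/√(1−ζ²)) = 6.1%, ζ = −ln(0.061)/√(π²+ln²(0.061)) = 0.6649.
Characteristic equation s² + 9.3s + 2.8K_p = 0 gives ζ = 9.3/(2√(2.8K_p)).
Setting ζ = 0.6649: √(2.8K_p) = 9.3/(2·0.6649) = 6.993, so K_p = 48.9/2.8 = 17.5.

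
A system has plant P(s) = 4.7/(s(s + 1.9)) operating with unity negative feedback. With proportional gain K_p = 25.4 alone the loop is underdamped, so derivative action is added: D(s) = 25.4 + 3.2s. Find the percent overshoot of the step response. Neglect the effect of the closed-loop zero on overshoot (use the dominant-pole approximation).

Forward path: (25.4 + 3.2s)·4.7/(s(s+1.9)). The closed-loop characteristic equation is s² + (1.9 + 4.7·3.2)s + 4.7·25.4 = 0.
That is s² + 16.94s + 119.4 = 0, so ω_n = 10.93 rad/s and ζ = 16.94/(2·10.93) = 0.7752.
%OS = 100·exp(−πζ/√(1−ζ²)) = 2.12%.

2.12%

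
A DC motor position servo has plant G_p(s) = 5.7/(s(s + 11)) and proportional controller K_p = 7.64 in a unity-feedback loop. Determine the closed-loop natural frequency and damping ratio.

ω_n = 6.6 rad/s, ζ = 0.833

1 + K_p·G_p(s) = 0 gives s² + 11s + 43.55 = 0.
So ω_n² = 43.55 ⇒ ω_n = 6.599 rad/s, and ζ = 11/(2ω_n) = 0.833.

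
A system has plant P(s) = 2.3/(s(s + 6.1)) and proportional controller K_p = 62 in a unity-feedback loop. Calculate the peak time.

Closed-loop characteristic equation: s² + 6.1s + 142.6 = 0, so ω_n = 11.94 rad/s and ζ = 6.1/(2·11.94) = 0.2554.
Damped frequency ω_d = ω_n√(1−ζ²) = 11.55 rad/s, so peak time T_p = π/ω_d = 0.272 s.

T_p = 0.272 s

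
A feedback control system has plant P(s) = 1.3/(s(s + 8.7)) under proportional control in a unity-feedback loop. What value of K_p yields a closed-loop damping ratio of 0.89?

K_p = 18.4

Closed-loop characteristic equation: s² + 8.7s + K_p·1.3 = 0.
So ω_n = √(1.3K_p) and 2ζω_n = 8.7, giving ζ = 8.7/(2√(1.3K_p)).
Setting ζ = 0.89: √(1.3K_p) = 8.7/(2·0.89) = 4.888, so K_p = 23.89/1.3 = 18.4.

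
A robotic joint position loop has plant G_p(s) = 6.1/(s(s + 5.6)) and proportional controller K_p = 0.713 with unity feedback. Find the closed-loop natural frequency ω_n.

ω_n = 2.09 rad/s

1 + K_p·G_p(s) = 0 gives s² + 5.6s + 4.349 = 0.
Matching s² + 2ζω_n s + ω_n²: ω_n = √4.349 = 2.085 rad/s and 2ζω_n = 5.6, so ζ = 5.6/(2·2.085) = 1.34.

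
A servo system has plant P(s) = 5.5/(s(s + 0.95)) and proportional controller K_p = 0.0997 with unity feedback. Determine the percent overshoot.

The closed-loop denominator s² + 0.95s + 0.5484 gives ω_n = √0.5484 = 0.7405 and ζ = 0.95/(2ω_n) = 0.6415.
%OS = 100·exp(−πζ/√(1−ζ²)) = 100·exp(−π·0.6415/√0.5885) = 7.23%.

7.23%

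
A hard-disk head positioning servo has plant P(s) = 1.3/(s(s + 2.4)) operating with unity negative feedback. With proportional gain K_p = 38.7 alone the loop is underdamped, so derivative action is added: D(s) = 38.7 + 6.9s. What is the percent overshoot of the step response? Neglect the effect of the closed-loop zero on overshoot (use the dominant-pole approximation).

Forward path: (38.7 + 6.9s)·1.3/(s(s+2.4)). The closed-loop characteristic equation is s² + (2.4 + 1.3·6.9)s + 1.3·38.7 = 0.
That is s² + 11.37s + 50.31 = 0, so ω_n = 7.093 rad/s and ζ = 11.37/(2·7.093) = 0.8015.
%OS = 100·exp(−πζ/√(1−ζ²)) = 1.48%.

1.48%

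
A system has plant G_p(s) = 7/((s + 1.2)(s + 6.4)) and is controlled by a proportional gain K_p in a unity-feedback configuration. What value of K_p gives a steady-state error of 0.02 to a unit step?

The loop is type 0, so e_ss(step) = 1/(1 + K_pos) with K_pos = K_p·G_p(0).
G_p(0) = 0.9115. Require 1/(1 + K_p·0.9115) = 0.02, so 1 + 0.9115·K_p = 50.
K_p = (50 − 1)/0.9115 = 53.8.

K_p = 53.8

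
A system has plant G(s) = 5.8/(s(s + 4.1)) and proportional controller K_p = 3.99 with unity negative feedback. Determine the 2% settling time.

T_s ≈ 1.95 s

Closed-loop characteristic equation: s² + 4.1s + 23.14 = 0, so ω_n = 4.811 rad/s and ζ = 4.1/(2·4.811) = 0.4261.
2% settling time T_s ≈ 4/(ζω_n) = 4/2.05 = 1.95 s.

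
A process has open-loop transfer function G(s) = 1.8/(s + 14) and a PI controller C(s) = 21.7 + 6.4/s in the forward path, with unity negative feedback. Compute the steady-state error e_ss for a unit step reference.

0

The open loop C(s)G(s) has a pole at the origin (type 1), so the static position error constant is infinite and e_ss = 1/(1+∞) = 0.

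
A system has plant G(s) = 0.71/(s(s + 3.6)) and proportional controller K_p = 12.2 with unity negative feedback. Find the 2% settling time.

T_s ≈ 2.22 s

The closed-loop denominator s² + 3.6s + 8.662 gives ω_n = √8.662 = 2.943 and ζ = 3.6/(2ω_n) = 0.6116.
2% settling time T_s ≈ 4/(ζω_n) = 4/1.8 = 2.22 s.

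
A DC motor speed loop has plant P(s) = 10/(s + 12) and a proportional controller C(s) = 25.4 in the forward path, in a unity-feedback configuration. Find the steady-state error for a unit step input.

The loop is type 0. Static position error constant K_pos = C(0)·P(0) = 25.4·0.8333 = 21.17.
Steady-state error to a unit step: e_ss = 1/(1+K_pos) = 1/22.17 = 0.0451.

0.0451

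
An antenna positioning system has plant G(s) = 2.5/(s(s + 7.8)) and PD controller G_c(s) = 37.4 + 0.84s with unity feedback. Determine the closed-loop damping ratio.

ζ = 0.512

Forward path: (37.4 + 0.84s)·2.5/(s(s+7.8)). The closed-loop characteristic equation is s² + (7.8 + 2.5·0.84)s + 2.5·37.4 = 0.
That is s² + 9.9s + 93.5 = 0, so ω_n = 9.67 rad/s and ζ = 9.9/(2·9.67) = 0.5119.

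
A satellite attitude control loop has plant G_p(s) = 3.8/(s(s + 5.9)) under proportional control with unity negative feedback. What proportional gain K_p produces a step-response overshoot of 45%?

K_p = 37.7

From %OS = 100·exp(−πζ/√(1−ζ²)) = 45%, ζ = −ln(0.45)/√(π²+ln²(0.45)) = 0.2463.
Characteristic equation s² + 5.9s + 3.8K_p = 0 gives ζ = 5.9/(2√(3.8K_p)).
Setting ζ = 0.2463: √(3.8K_p) = 5.9/(2·0.2463) = 11.98, so K_p = 143.4/3.8 = 37.7.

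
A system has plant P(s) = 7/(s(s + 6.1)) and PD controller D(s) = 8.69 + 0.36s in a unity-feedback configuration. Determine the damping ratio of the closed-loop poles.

Forward path: (8.69 + 0.36s)·7/(s(s+6.1)). The closed-loop characteristic equation is s² + (6.1 + 7·0.36)s + 7·8.69 = 0.
That is s² + 8.62s + 60.83 = 0, so ω_n = 7.799 rad/s and ζ = 8.62/(2·7.799) = 0.5526.

ζ = 0.553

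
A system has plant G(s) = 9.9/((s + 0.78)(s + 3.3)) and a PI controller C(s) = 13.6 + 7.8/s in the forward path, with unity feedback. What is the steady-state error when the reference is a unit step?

0

The open loop C(s)G(s) has a pole at the origin (type 1), so the static position error constant is infinite and e_ss = 1/(1+∞) = 0.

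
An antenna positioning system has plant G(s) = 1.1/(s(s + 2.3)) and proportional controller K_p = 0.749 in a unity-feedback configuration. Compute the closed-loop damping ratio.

ζ = 1.27

1 + K_p·G(s) = 0 gives s² + 2.3s + 0.8239 = 0.
So ω_n² = 0.8239 ⇒ ω_n = 0.9077 rad/s, and ζ = 2.3/(2ω_n) = 1.27.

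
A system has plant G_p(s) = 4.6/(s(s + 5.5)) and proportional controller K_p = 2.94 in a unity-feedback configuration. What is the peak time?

From 1 + K_pG_p(s) = 0: s² + 5.5s + 13.52 = 0 ⇒ ω_n = 3.677, ζ = 0.7478.
Damped frequency ω_d = ω_n√(1−ζ²) = 2.442 rad/s, so peak time T_p = π/ω_d = 1.29 s.

T_p = 1.29 s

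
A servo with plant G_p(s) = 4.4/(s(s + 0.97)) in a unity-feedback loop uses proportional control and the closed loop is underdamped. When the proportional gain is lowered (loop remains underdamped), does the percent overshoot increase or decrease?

ζ = 0.97/(2√(4.4K_p)) rises as K_p falls; higher damping means less overshoot.

decrease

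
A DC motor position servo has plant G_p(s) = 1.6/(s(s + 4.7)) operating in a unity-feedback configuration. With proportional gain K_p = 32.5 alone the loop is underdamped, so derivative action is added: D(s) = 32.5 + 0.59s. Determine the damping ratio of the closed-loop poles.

ζ = 0.391

Forward path: (32.5 + 0.59s)·1.6/(s(s+4.7)). The closed-loop characteristic equation is s² + (4.7 + 1.6·0.59)s + 1.6·32.5 = 0.
That is s² + 5.644s + 52 = 0, so ω_n = 7.211 rad/s and ζ = 5.644/(2·7.211) = 0.3913.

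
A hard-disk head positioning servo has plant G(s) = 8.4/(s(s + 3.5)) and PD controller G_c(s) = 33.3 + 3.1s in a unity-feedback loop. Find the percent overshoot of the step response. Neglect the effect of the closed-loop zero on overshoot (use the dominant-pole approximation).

Forward path: (33.3 + 3.1s)·8.4/(s(s+3.5)). The closed-loop characteristic equation is s² + (3.5 + 8.4·3.1)s + 8.4·33.3 = 0.
That is s² + 29.54s + 279.7 = 0, so ω_n = 16.72 rad/s and ζ = 29.54/(2·16.72) = 0.8831.
%OS = 100·exp(−πζ/√(1−ζ²)) = 0.27%.

0.27%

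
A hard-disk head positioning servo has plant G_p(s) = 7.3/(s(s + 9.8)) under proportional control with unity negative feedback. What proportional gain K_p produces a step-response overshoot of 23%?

K_p = 18.3

From %OS = 100·exp(−πζ/√(1−ζ²)) = 23%, ζ = −ln(0.23)/√(π²+ln²(0.23)) = 0.4237.
Characteristic equation s² + 9.8s + 7.3K_p = 0 gives ζ = 9.8/(2√(7.3K_p)).
Setting ζ = 0.4237: √(7.3K_p) = 9.8/(2·0.4237) = 11.56, so K_p = 133.7/7.3 = 18.3.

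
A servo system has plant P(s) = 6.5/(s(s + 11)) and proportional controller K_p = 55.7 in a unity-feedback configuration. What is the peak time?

Closed-loop characteristic equation: s² + 11s + 362.1 = 0, so ω_n = 19.03 rad/s and ζ = 11/(2·19.03) = 0.2891.
Damped frequency ω_d = ω_n√(1−ζ²) = 18.22 rad/s, so peak time T_p = π/ω_d = 0.172 s.

T_p = 0.172 s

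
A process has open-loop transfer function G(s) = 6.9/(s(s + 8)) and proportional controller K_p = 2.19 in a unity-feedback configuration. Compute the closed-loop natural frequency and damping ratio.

With unity feedback the closed-loop characteristic equation is s² + 8s + 2.19·6.9 = s² + 8s + 15.11 = 0.
Matching s² + 2ζω_n s + ω_n²: ω_n = √15.11 = 3.887 rad/s and 2ζω_n = 8, so ζ = 8/(2·3.887) = 1.03.

ω_n = 3.89 rad/s, ζ = 1.03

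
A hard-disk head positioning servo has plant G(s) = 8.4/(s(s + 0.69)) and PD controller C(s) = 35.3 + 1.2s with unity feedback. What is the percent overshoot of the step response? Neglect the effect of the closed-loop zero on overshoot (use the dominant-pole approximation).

35.5%

Forward path: (35.3 + 1.2s)·8.4/(s(s+0.69)). The closed-loop characteristic equation is s² + (0.69 + 8.4·1.2)s + 8.4·35.3 = 0.
That is s² + 10.77s + 296.5 = 0, so ω_n = 17.22 rad/s and ζ = 10.77/(2·17.22) = 0.3127.
%OS = 100·exp(−πζ/√(1−ζ²)) = 35.5%.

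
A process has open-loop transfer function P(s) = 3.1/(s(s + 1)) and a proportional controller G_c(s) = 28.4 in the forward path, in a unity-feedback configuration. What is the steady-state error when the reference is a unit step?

0

The open loop G_c(s)P(s) has a pole at the origin (type 1), so the static position error constant is infinite and e_ss = 1/(1+∞) = 0.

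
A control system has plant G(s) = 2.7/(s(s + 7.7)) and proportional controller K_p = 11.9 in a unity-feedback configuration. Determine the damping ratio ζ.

1 + K_p·G(s) = 0 gives s² + 7.7s + 32.13 = 0.
Matching s² + 2ζω_n s + ω_n²: ω_n = √32.13 = 5.668 rad/s and 2ζω_n = 7.7, so ζ = 7.7/(2·5.668) = 0.679.

ζ = 0.679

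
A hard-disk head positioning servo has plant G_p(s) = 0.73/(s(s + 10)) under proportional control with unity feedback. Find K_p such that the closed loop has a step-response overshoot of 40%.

From %OS = 100·exp(−πζ/√(1−ζ²)) = 40%, ζ = −ln(0.4)/√(π²+ln²(0.4)) = 0.28.
Characteristic equation s² + 10s + 0.73K_p = 0 gives ζ = 10/(2√(0.73K_p)).
Setting ζ = 0.28: √(0.73K_p) = 10/(2·0.28) = 17.86, so K_p = 318.9/0.73 = 437.

K_p = 437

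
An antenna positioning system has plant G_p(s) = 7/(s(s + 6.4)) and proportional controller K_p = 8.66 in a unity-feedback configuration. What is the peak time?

The closed-loop denominator s² + 6.4s + 60.62 gives ω_n = √60.62 = 7.786 and ζ = 6.4/(2ω_n) = 0.411.
Damped frequency ω_d = ω_n√(1−ζ²) = 7.098 rad/s, so peak time T_p = π/ω_d = 0.443 s.

T_p = 0.443 s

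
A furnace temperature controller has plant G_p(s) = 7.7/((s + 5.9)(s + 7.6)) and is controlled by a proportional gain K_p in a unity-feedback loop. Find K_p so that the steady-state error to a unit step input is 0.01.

K_p = 577

For a type-0 loop with proportional control, e_ss = 1/(1 + K_p·G_p(0)).
G_p(0) = 0.1717. Require 1/(1 + K_p·0.1717) = 0.01, so 1 + 0.1717·K_p = 100.
K_p = (100 − 1)/0.1717 = 577.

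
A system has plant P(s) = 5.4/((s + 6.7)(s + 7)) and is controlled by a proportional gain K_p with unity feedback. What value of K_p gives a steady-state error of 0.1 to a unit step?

The loop is type 0, so e_ss(step) = 1/(1 + K_pos) with K_pos = K_p·P(0).
P(0) = 0.1151. Require 1/(1 + K_p·0.1151) = 0.1, so 1 + 0.1151·K_p = 10.
K_p = (10 − 1)/0.1151 = 78.2.

K_p = 78.2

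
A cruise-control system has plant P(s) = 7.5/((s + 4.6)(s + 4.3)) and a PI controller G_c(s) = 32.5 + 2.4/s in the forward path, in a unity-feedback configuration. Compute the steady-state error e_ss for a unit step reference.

0

The open loop G_c(s)P(s) has a pole at the origin (type 1), so the static position error constant is infinite and e_ss = 1/(1+∞) = 0.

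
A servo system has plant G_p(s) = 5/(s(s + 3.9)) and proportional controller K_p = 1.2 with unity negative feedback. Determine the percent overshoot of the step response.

1.6%

The closed-loop denominator s² + 3.9s + 6 gives ω_n = √6 = 2.449 and ζ = 3.9/(2ω_n) = 0.7961.
%OS = 100·exp(−πζ/√(1−ζ²)) = 100·exp(−π·0.7961/√0.3662) = 1.6%.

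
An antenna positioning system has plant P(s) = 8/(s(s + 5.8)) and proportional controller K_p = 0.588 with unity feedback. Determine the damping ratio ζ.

ζ = 1.34

1 + K_p·P(s) = 0 gives s² + 5.8s + 4.704 = 0.
So ω_n² = 4.704 ⇒ ω_n = 2.169 rad/s, and ζ = 5.8/(2ω_n) = 1.34.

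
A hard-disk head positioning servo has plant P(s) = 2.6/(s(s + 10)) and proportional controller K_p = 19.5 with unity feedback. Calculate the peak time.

T_p = 0.62 s

From 1 + K_pP(s) = 0: s² + 10s + 50.7 = 0 ⇒ ω_n = 7.12, ζ = 0.7022.
Damped frequency ω_d = ω_n√(1−ζ²) = 5.07 rad/s, so peak time T_p = π/ω_d = 0.62 s.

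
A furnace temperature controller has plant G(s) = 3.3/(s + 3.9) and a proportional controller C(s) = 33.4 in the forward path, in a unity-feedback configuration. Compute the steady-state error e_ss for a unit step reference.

The loop is type 0. Static position error constant K_pos = C(0)·G(0) = 33.4·0.8462 = 28.26.
Steady-state error to a unit step: e_ss = 1/(1+K_pos) = 1/29.26 = 0.0342.

0.0342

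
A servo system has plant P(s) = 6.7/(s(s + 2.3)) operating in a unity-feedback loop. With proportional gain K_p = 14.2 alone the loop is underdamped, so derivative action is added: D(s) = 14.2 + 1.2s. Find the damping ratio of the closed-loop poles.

Forward path: (14.2 + 1.2s)·6.7/(s(s+2.3)). The closed-loop characteristic equation is s² + (2.3 + 6.7·1.2)s + 6.7·14.2 = 0.
That is s² + 10.34s + 95.14 = 0, so ω_n = 9.754 rad/s and ζ = 10.34/(2·9.754) = 0.53.

ζ = 0.53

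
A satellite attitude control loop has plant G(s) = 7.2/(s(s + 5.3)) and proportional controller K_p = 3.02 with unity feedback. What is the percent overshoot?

11.4%

From 1 + K_pG(s) = 0: s² + 5.3s + 21.74 = 0 ⇒ ω_n = 4.663, ζ = 0.5683.
%OS = 100·exp(−πζ/√(1−ζ²)) = 100·exp(−π·0.5683/√0.677) = 11.4%.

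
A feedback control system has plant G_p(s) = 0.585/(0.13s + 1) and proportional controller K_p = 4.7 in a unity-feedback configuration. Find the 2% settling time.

Closed loop: T(s) = K_p·G_p/(1+K_p·G_p) = 2.749/(0.13s + 1 + 2.749), with pole at s = −(1 + 2.749)/0.13 = −28.84.
τ = 1/28.84 = 0.03467 s, so 2% settling time ≈ 4τ = 0.139 s.

T_s ≈ 0.139 s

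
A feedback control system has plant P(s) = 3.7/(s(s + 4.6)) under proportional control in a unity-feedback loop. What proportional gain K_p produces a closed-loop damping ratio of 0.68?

Closed-loop characteristic equation: s² + 4.6s + K_p·3.7 = 0.
So ω_n = √(3.7K_p) and 2ζω_n = 4.6, giving ζ = 4.6/(2√(3.7K_p)).
Setting ζ = 0.68: √(3.7K_p) = 4.6/(2·0.68) = 3.382, so K_p = 11.44/3.7 = 3.09.

K_p = 3.09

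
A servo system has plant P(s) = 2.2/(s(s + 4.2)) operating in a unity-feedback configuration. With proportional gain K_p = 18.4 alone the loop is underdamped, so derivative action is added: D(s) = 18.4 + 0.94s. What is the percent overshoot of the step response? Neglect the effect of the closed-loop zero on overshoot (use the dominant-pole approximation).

Forward path: (18.4 + 0.94s)·2.2/(s(s+4.2)). The closed-loop characteristic equation is s² + (4.2 + 2.2·0.94)s + 2.2·18.4 = 0.
That is s² + 6.268s + 40.48 = 0, so ω_n = 6.362 rad/s and ζ = 6.268/(2·6.362) = 0.4926.
%OS = 100·exp(−πζ/√(1−ζ²)) = 16.9%.

16.9%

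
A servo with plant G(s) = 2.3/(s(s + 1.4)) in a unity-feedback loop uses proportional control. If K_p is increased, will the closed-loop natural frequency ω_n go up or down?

ω_n = √(2.3·K_p), which grows with K_p.

increase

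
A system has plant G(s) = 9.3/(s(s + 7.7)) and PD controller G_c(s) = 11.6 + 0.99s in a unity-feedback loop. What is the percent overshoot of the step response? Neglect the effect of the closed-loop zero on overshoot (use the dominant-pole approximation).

1.23%

Forward path: (11.6 + 0.99s)·9.3/(s(s+7.7)). The closed-loop characteristic equation is s² + (7.7 + 9.3·0.99)s + 9.3·11.6 = 0.
That is s² + 16.91s + 107.9 = 0, so ω_n = 10.39 rad/s and ζ = 16.91/(2·10.39) = 0.8139.
%OS = 100·exp(−πζ/√(1−ζ²)) = 1.23%.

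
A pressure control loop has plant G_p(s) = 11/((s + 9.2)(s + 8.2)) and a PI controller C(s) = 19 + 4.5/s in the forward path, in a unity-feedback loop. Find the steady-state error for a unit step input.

0

The open loop C(s)G_p(s) has a pole at the origin (type 1), so the static position error constant is infinite and e_ss = 1/(1+∞) = 0.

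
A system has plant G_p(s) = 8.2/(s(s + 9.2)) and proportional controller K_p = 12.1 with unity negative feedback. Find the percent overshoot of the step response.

19.5%

From 1 + K_pG_p(s) = 0: s² + 9.2s + 99.22 = 0 ⇒ ω_n = 9.961, ζ = 0.4618.
%OS = 100·exp(−πζ/√(1−ζ²)) = 100·exp(−π·0.4618/√0.7867) = 19.5%.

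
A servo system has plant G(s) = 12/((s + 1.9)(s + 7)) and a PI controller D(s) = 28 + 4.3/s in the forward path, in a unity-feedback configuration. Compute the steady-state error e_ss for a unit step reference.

0

The open loop D(s)G(s) has a pole at the origin (type 1), so the static position error constant is infinite and e_ss = 1/(1+∞) = 0.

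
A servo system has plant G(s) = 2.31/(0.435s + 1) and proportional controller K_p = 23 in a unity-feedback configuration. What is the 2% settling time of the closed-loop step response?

T_s ≈ 0.0321 s

Closed loop: T(s) = K_p·G/(1+K_p·G) = 53.13/(0.435s + 1 + 53.13), with pole at s = −(1 + 53.13)/0.435 = −124.4.
τ = 1/124.4 = 0.008036 s, so 2% settling time ≈ 4τ = 0.0321 s.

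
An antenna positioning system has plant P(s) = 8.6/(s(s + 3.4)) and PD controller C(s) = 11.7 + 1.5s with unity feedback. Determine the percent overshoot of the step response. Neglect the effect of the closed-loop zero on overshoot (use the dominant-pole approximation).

1.25%

Forward path: (11.7 + 1.5s)·8.6/(s(s+3.4)). The closed-loop characteristic equation is s² + (3.4 + 8.6·1.5)s + 8.6·11.7 = 0.
That is s² + 16.3s + 100.6 = 0, so ω_n = 10.03 rad/s and ζ = 16.3/(2·10.03) = 0.8125.
%OS = 100·exp(−πζ/√(1−ζ²)) = 1.25%.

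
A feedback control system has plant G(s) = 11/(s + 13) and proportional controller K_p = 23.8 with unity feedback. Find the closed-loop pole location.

Closed-loop transfer function: T(s) = K_p·G(s)/(1 + K_p·G(s)) = 261.8/(s + 13 + 261.8) = 261.8/(s + 274.8).
The closed-loop pole is at s = −274.8.

s = -274.8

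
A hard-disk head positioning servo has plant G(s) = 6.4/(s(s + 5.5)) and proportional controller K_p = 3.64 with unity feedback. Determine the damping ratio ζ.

ζ = 0.57

1 + K_p·G(s) = 0 gives s² + 5.5s + 23.3 = 0.
Matching s² + 2ζω_n s + ω_n²: ω_n = √23.3 = 4.827 rad/s and 2ζω_n = 5.5, so ζ = 5.5/(2·4.827) = 0.57.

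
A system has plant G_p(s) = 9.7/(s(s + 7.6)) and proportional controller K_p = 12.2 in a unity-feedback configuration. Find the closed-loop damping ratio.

ζ = 0.349

With unity feedback the closed-loop characteristic equation is s² + 7.6s + 12.2·9.7 = s² + 7.6s + 118.3 = 0.
So ω_n² = 118.3 ⇒ ω_n = 10.88 rad/s, and ζ = 7.6/(2ω_n) = 0.349.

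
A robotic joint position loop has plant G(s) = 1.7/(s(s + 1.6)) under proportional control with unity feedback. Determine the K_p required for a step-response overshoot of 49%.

From %OS = 100·exp(−πζ/√(1−ζ²)) = 49%, ζ = −ln(0.49)/√(π²+ln²(0.49)) = 0.2214.
Characteristic equation s² + 1.6s + 1.7K_p = 0 gives ζ = 1.6/(2√(1.7K_p)).
Setting ζ = 0.2214: √(1.7K_p) = 1.6/(2·0.2214) = 3.613, so K_p = 13.05/1.7 = 7.68.

K_p = 7.68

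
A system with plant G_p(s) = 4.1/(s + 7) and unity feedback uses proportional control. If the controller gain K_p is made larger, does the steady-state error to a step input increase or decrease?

The position error constant K_pos = K_p·G_p(0) grows with K_p, and e_ss = 1/(1+K_pos) falls.

decrease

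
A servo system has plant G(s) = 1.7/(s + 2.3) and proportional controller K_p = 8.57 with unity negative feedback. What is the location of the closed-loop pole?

s = -16.87

Closed-loop transfer function: T(s) = K_p·G(s)/(1 + K_p·G(s)) = 14.57/(s + 2.3 + 14.57) = 14.57/(s + 16.87).
The closed-loop pole is at s = −16.87.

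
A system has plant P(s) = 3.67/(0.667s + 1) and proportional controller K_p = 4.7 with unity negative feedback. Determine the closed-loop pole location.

s = -27.36

Closed loop: T(s) = K_p·P/(1+K_p·P) = 17.25/(0.667s + 1 + 17.25), with pole at s = −(1 + 17.25)/0.667 = −27.36.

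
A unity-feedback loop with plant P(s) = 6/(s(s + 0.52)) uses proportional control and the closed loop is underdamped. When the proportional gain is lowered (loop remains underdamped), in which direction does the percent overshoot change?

ζ = 0.52/(2√(6K_p)) rises as K_p falls; higher damping means less overshoot.

decrease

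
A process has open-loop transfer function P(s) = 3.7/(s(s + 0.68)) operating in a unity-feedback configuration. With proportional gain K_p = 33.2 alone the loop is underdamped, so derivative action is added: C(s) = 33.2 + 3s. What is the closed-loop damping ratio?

Forward path: (33.2 + 3s)·3.7/(s(s+0.68)). The closed-loop characteristic equation is s² + (0.68 + 3.7·3)s + 3.7·33.2 = 0.
That is s² + 11.78s + 122.8 = 0, so ω_n = 11.08 rad/s and ζ = 11.78/(2·11.08) = 0.5314.

ζ = 0.531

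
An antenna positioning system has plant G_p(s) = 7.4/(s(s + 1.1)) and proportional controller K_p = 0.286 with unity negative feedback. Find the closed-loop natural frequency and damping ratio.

The closed-loop denominator is s(s+1.1) + 0.286·7.4 = s² + 1.1s + 2.116.
Matching s² + 2ζω_n s + ω_n²: ω_n = √2.116 = 1.455 rad/s and 2ζω_n = 1.1, so ζ = 1.1/(2·1.455) = 0.378.

ω_n = 1.45 rad/s, ζ = 0.378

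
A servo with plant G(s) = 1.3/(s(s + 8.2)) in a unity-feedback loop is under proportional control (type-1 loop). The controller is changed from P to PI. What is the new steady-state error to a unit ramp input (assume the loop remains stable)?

0

The integrator raises the loop to type 2, so K_v → ∞ and e_ss to a ramp is zero.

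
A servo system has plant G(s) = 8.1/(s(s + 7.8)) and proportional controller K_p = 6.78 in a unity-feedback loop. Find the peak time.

T_p = 0.499 s

The closed-loop denominator s² + 7.8s + 54.92 gives ω_n = √54.92 = 7.411 and ζ = 7.8/(2ω_n) = 0.5263.
Damped frequency ω_d = ω_n√(1−ζ²) = 6.301 rad/s, so peak time T_p = π/ω_d = 0.499 s.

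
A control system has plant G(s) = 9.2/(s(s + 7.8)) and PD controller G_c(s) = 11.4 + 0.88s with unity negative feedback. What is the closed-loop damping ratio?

ζ = 0.776

Forward path: (11.4 + 0.88s)·9.2/(s(s+7.8)). The closed-loop characteristic equation is s² + (7.8 + 9.2·0.88)s + 9.2·11.4 = 0.
That is s² + 15.9s + 104.9 = 0, so ω_n = 10.24 rad/s and ζ = 15.9/(2·10.24) = 0.7761.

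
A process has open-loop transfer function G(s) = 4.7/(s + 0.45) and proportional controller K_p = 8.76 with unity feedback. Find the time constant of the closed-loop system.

Closed-loop transfer function: T(s) = K_p·G(s)/(1 + K_p·G(s)) = 41.17/(s + 0.45 + 41.17) = 41.17/(s + 41.62).
Time constant τ = 1/41.62 = 0.024 s.

τ = 0.024 s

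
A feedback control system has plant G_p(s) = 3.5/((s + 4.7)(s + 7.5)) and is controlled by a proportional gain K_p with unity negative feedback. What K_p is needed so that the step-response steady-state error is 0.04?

The loop is type 0, so e_ss(step) = 1/(1 + K_pos) with K_pos = K_p·G_p(0).
G_p(0) = 0.09929. Require 1/(1 + K_p·0.09929) = 0.04, so 1 + 0.09929·K_p = 25.
K_p = (25 − 1)/0.09929 = 242.

K_p = 242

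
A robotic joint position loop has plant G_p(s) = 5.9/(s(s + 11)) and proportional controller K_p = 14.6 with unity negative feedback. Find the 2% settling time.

T_s ≈ 0.727 s

The closed-loop denominator s² + 11s + 86.14 gives ω_n = √86.14 = 9.281 and ζ = 11/(2ω_n) = 0.5926.
2% settling time T_s ≈ 4/(ζω_n) = 4/5.5 = 0.727 s.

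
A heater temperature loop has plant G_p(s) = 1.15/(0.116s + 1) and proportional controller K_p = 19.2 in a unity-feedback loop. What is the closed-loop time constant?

Closed loop: T(s) = K_p·G_p/(1+K_p·G_p) = 22.08/(0.116s + 1 + 22.08), with pole at s = −(1 + 22.08)/0.116 = −199.
Closed-loop time constant τ = 1/199 = 0.00503 s.

τ = 0.00503 s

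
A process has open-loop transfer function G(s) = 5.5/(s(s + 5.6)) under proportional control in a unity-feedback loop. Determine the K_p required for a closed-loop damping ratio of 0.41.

K_p = 8.48

Closed-loop characteristic equation: s² + 5.6s + K_p·5.5 = 0.
So ω_n = √(5.5K_p) and 2ζω_n = 5.6, giving ζ = 5.6/(2√(5.5K_p)).
Setting ζ = 0.41: √(5.5K_p) = 5.6/(2·0.41) = 6.829, so K_p = 46.64/5.5 = 8.48.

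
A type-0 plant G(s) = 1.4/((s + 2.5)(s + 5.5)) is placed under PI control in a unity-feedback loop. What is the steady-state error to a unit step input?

The PI controller's integrator makes the forward path type 1, so e_ss to a step is zero.

0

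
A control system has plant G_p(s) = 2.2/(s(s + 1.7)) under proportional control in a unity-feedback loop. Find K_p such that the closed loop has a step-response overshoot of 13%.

From %OS = 100·exp(−πζ/√(1−ζ²)) = 13%, ζ = −ln(0.13)/√(π²+ln²(0.13)) = 0.5446.
Characteristic equation s² + 1.7s + 2.2K_p = 0 gives ζ = 1.7/(2√(2.2K_p)).
Setting ζ = 0.5446: √(2.2K_p) = 1.7/(2·0.5446) = 1.561, so K_p = 2.436/2.2 = 1.11.

K_p = 1.11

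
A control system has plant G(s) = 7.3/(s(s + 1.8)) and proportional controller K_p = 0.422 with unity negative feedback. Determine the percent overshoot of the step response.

The closed-loop denominator s² + 1.8s + 3.081 gives ω_n = √3.081 = 1.755 and ζ = 1.8/(2ω_n) = 0.5128.
%OS = 100·exp(−πζ/√(1−ζ²)) = 100·exp(−π·0.5128/√0.7371) = 15.3%.

15.3%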